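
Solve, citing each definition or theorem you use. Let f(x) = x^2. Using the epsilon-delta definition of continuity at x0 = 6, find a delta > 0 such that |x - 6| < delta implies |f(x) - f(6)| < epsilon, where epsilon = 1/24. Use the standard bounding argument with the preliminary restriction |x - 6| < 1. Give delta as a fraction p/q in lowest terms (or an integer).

Factor: |x^2 - (6)^2| = |x - 6| * |x + 6|.
Impose |x - 6| < 1 first. Then |x + 6| = |(x - 6) + 2*(6)| <= |x - 6| + 2*|6| < 1 + 12 = 13.
So |x^2 - (6)^2| < delta * 13.
We need delta * 13 <= 1/24, i.e. delta <= 1/24/13 = 1/312.
Since 1/312 < 1, this is tighter than 1; take delta = 1/312.
So delta = 1/312 works.

1/312


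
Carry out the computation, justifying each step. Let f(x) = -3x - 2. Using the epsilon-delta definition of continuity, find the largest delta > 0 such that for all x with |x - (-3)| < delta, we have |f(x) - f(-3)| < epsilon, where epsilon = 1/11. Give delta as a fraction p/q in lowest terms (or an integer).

We compute f(-3) = -3*(-3) - 2 = 7.
|f(x) - f(-3)| = |-3x - 2 - (7)| = |-3(x - (-3))| = 3|x - (-3)|.
We need 3|x - (-3)| < 1/11, i.e. |x - (-3)| < 1/11 / 3 = 1/33.
So any delta <= 1/33 works. Conversely, if delta > 1/33, then x = -3 + 1/33 satisfies |x - (-3)| = 1/33 < delta but |f(x) - f(-3)| = 3 * 1/33 = 1/11, which is not < 1/11; so no larger delta works.
Hence the largest such delta is 1/33.

1/33


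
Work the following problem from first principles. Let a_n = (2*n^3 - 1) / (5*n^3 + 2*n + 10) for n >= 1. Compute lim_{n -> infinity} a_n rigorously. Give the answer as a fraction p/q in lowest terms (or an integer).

Divide numerator and denominator by n^3, the highest power:
numerator / n^3 = 2 - 1/n^3
denominator / n^3 = 5 + 2/n^2 + 10/n^3
As n -> infinity, all terms of the form c/n^k (k >= 1) tend to 0.
So numerator / n^3 -> 2 and denominator / n^3 -> 5.
Therefore lim a_n = 2/5.

2/5


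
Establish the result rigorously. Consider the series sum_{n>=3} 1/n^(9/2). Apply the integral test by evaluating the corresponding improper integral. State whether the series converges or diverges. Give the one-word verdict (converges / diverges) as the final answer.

Let f(x) = x^(-9/2). Then f is positive, continuous, and decreasing on [3, infinity), so the integral test applies.
Compute the improper integral int_{3}^infinity f(x) dx:
  antiderivative F(x) = -2/(7*x^(7/2)).
  As x -> infinity, F(x) -> 0 (since p = 9/2 > 1).
  So int = F(infinity) - F(3) = 0 - (-2*sqrt(3)/567) = 2*sqrt(3)/567.
  Finite, so by the integral test, the series converges.

converges


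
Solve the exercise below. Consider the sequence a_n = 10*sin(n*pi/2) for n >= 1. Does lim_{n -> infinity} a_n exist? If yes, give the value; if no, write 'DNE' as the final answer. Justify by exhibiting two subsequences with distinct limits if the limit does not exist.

Examine the behaviour of a_n along subsequences.
a_{4k+1} = 10*sin(pi/2 + 2k*pi) = 10 -> 10. a_{4k+3} = 10*sin(3pi/2 + 2k*pi) = -10 -> -10.
Since these two subsequential limits are 10 and -10, distinct, the full sequence cannot converge (a convergent sequence has all subsequences tending to the same limit). So lim a_n does not exist.

DNE


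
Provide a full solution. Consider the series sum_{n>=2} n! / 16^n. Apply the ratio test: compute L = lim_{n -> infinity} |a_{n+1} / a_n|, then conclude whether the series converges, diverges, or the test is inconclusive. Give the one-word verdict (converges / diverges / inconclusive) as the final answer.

Let a_n denote the general term. Form the ratio a_{n+1}/a_n and simplify:
a_{n+1}/a_n = n/16 + 1/16
Take the limit as n -> infinity: L = infinity.
Since L = infinity > 1 (or L = infinity), the ratio test implies the series diverges.

diverges


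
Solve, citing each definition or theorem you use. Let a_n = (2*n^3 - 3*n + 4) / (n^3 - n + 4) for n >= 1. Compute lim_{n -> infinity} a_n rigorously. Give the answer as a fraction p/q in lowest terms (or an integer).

Divide numerator and denominator by n^3, the highest power:
numerator / n^3 = 2 - 3/n^2 + 4/n^3
denominator / n^3 = 1 - 1/n^2 + 4/n^3
As n -> infinity, all terms of the form c/n^k (k >= 1) tend to 0.
So numerator / n^3 -> 2 and denominator / n^3 -> 1.
Therefore lim a_n = 2.

2


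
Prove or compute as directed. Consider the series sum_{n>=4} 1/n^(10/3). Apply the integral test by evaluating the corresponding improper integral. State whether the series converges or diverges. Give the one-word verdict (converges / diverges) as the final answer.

Let f(x) = x^(-10/3). Then f is positive, continuous, and decreasing on [4, infinity), so the integral test applies.
Compute the improper integral int_{4}^infinity f(x) dx:
  antiderivative F(x) = -3/(7*x^(7/3)).
  As x -> infinity, F(x) -> 0 (since p = 10/3 > 1).
  So int = F(infinity) - F(4) = 0 - (-3*2^(1/3)/224) = 3*2^(1/3)/224.
  Finite, so by the integral test, the series converges.

converges


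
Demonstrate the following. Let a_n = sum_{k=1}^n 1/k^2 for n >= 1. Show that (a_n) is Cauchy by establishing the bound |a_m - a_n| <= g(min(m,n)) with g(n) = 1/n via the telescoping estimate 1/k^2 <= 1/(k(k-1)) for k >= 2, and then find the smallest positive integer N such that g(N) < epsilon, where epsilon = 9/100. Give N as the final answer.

For m > n >= 1: |a_m - a_n| = sum_{k=n+1}^m 1/k^2.
Use 1/k^2 <= 1/(k(k-1)) = 1/(k-1) - 1/k for k >= 2:
sum_{k=n+1}^m 1/k^2 <= sum_{k=n+1}^m (1/(k-1) - 1/k) = 1/n - 1/m <= 1/n.
By symmetry the same bound holds with n,m swapped, so |a_m - a_n| <= 1/min(m,n) = g(min(m,n)). Since g(n) -> 0, (a_n) is Cauchy.
Now solve g(N) < 9/100: 1/N < 9/100 <=> N > 1/(9/100) = 100/9.
The smallest integer strictly greater than 100/9 is N = 12.
Check: g(12) = 1/12 < 9/100; g(11) = 1/11 >= 9/100. So N = 12.

12


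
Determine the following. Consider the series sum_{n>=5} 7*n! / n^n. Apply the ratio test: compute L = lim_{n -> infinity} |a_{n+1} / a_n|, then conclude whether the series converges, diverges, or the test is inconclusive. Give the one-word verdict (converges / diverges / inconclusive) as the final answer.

Let a_n denote the general term. Form the ratio a_{n+1}/a_n and simplify:
a_{n+1}/a_n = (n/(n + 1))^n
Take the limit as n -> infinity: L = exp(-1).
Since L = exp(-1) < 1, the ratio test implies the series converges.

converges


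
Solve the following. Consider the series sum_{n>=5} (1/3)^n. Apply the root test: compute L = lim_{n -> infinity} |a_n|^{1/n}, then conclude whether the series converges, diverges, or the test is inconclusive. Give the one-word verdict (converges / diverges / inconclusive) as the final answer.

Let a_n denote the general term. Form |a_n|^(1/n) and simplify:
|a_n|^(1/n) = 1/3
Take the limit as n -> infinity: L = 1/3.
Since L = 1/3 < 1, the root test implies convergence.

converges


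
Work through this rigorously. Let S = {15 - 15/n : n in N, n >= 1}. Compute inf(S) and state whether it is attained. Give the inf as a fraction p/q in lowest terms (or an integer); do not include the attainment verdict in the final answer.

Analysis:
- Values: 0, 15/2, 10, 45/4, ... strictly increasing.
- Minimum is 0 (n=1); inf = 0 (attained).
- 15 - 15/n -> 15 from below; sup = 15, not attained.
Conclusion: inf(S) = 0, attained in S.

0


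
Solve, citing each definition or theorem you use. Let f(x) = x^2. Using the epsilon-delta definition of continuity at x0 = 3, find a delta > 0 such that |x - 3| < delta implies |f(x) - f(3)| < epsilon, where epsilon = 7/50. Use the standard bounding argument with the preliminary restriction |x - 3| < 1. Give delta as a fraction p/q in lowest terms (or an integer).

Factor: |x^2 - (3)^2| = |x - 3| * |x + 3|.
Impose |x - 3| < 1 first. Then |x + 3| = |(x - 3) + 2*(3)| <= |x - 3| + 2*|3| < 1 + 6 = 7.
So |x^2 - (3)^2| < delta * 7.
We need delta * 7 <= 7/50, i.e. delta <= 7/50/7 = 1/50.
Since 1/50 < 1, this is tighter than 1; take delta = 1/50.
So delta = 1/50 works.

1/50


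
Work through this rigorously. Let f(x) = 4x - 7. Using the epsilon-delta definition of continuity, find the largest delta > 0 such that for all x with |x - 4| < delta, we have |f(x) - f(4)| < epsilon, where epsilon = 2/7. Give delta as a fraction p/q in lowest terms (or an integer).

We compute f(4) = 4*(4) - 7 = 9.
|f(x) - f(4)| = |4x - 7 - (9)| = |4(x - 4)| = 4|x - 4|.
We need 4|x - 4| < 2/7, i.e. |x - 4| < 2/7 / 4 = 1/14.
So any delta <= 1/14 works. Conversely, if delta > 1/14, then x = 4 + 1/14 satisfies |x - 4| = 1/14 < delta but |f(x) - f(4)| = 4 * 1/14 = 2/7, which is not < 2/7; so no larger delta works.
Hence the largest such delta is 1/14.

1/14


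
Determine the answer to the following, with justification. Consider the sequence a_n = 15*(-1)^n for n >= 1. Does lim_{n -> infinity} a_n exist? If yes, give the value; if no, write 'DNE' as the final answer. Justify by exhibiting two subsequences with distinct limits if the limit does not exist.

Examine the behaviour of a_n along subsequences.
Even-n subsequence a_{2k} = 15 -> 15. Odd-n subsequence a_{2k+1} = -15 -> -15.
Since these two subsequential limits are 15 and -15, distinct, the full sequence cannot converge (a convergent sequence has all subsequences tending to the same limit). So lim a_n does not exist.

DNE


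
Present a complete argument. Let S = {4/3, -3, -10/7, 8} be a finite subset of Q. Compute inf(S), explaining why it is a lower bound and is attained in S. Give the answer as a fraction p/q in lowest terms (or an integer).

S is finite, so inf(S) = min(S).
Sorted increasing:
-3, -10/7, 4/3, 8
The extremum is -3.
For every x in S, x >= -3. And -3 is in S, so it is attained.
Therefore inf(S) = -3.

-3


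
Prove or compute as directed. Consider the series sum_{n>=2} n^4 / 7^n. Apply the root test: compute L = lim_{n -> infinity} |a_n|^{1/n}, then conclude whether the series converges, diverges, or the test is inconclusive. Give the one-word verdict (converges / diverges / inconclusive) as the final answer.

Let a_n denote the general term. Form |a_n|^(1/n) and simplify:
|a_n|^(1/n) = n^(4/n)/7
Take the limit as n -> infinity: L = 1/7.
Since L = 1/7 < 1, the root test implies convergence.

converges


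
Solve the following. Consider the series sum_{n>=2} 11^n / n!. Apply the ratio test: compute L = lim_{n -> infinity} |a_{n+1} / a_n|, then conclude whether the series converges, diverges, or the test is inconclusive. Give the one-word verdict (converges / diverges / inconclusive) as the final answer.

Let a_n denote the general term. Form the ratio a_{n+1}/a_n and simplify:
a_{n+1}/a_n = 11/(n + 1)
Take the limit as n -> infinity: L = 0.
Since L = 0 < 1, the ratio test implies the series converges.

converges


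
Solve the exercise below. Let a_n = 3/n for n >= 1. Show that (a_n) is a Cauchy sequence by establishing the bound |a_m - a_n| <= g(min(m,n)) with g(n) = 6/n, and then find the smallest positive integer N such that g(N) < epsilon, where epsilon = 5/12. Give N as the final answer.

For any m, n >= 1, by the triangle inequality:
|a_m - a_n| = |3/m - 3/n| <= 3*1/m + 3*1/n <= 6/min(m,n).
So g(n) = 6/n bounds the Cauchy difference. Since g(n) -> 0, (a_n) is Cauchy.
Now solve g(N) < 5/12: 6/N < 5/12 <=> N > 6 / (5/12) = 72/5.
The smallest integer strictly greater than 72/5 is N = 15.
Check: g(15) = 6/15 = 2/5 < 5/12; g(14) = 3/7 >= 5/12. So N = 15.

15


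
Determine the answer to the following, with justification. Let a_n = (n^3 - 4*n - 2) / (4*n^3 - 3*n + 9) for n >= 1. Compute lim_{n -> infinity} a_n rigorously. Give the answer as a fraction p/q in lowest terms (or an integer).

Divide numerator and denominator by n^3, the highest power:
numerator / n^3 = 1 - 4/n^2 - 2/n^3
denominator / n^3 = 4 - 3/n^2 + 9/n^3
As n -> infinity, all terms of the form c/n^k (k >= 1) tend to 0.
So numerator / n^3 -> 1 and denominator / n^3 -> 4.
Therefore lim a_n = 1/4.

1/4


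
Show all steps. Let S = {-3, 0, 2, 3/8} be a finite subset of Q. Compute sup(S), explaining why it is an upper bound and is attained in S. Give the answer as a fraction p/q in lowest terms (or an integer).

S is finite, so sup(S) = max(S).
Sorted decreasing:
2, 3/8, 0, -3
The extremum is 2.
For every x in S, x <= 2. And 2 is in S, so it is attained.
Therefore sup(S) = 2.

2


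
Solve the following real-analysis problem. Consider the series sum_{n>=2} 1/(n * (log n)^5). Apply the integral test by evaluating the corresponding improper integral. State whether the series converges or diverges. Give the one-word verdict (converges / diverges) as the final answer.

Let f(x) = 1/(x*log(x)^5). Then f is positive, continuous, and decreasing on [2, infinity), so the integral test applies.
Compute the improper integral int_{2}^infinity f(x) dx:
  antiderivative F(x) = -1/(4*log(x)^4).
  F(x) -> 0 as x -> infinity.  int = 0 - F(2) = 1/(4*log(2)^4) < infinity. By the integral test, the series converges.

converges


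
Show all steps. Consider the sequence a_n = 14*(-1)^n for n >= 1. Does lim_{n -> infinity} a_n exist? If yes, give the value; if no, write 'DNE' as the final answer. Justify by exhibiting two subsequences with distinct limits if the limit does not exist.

Examine the behaviour of a_n along subsequences.
Even-n subsequence a_{2k} = 14 -> 14. Odd-n subsequence a_{2k+1} = -14 -> -14.
Since these two subsequential limits are 14 and -14, distinct, the full sequence cannot converge (a convergent sequence has all subsequences tending to the same limit). So lim a_n does not exist.

DNE


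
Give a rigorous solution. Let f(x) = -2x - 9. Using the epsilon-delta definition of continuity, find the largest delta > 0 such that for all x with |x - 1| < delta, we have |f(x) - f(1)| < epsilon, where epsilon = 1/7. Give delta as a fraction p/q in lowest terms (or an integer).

We compute f(1) = -2*(1) - 9 = -11.
|f(x) - f(1)| = |-2x - 9 - (-11)| = |-2(x - 1)| = 2|x - 1|.
We need 2|x - 1| < 1/7, i.e. |x - 1| < 1/7 / 2 = 1/14.
So any delta <= 1/14 works. Conversely, if delta > 1/14, then x = 1 + 1/14 satisfies |x - 1| = 1/14 < delta but |f(x) - f(1)| = 2 * 1/14 = 1/7, which is not < 1/7; so no larger delta works.
Hence the largest such delta is 1/14.

1/14


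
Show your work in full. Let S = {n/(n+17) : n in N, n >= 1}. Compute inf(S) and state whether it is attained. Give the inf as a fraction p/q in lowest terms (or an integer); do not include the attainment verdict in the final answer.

Analysis:
- Values: 1/18, 2/19, 3/20, 4/21, ... strictly increasing.
- Minimum is 1/18 (n=1); inf = 1/18 (attained).
- n/(n+17) = 1 - 17/(n+17) -> 1 from below as n -> infinity, and never equals 1.
- So sup = 1 (not attained).
Conclusion: inf(S) = 1/18, attained in S.

1/18


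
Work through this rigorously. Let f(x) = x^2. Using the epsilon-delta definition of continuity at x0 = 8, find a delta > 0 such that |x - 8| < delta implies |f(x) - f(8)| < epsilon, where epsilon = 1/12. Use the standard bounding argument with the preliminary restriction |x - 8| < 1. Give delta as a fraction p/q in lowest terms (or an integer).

Factor: |x^2 - (8)^2| = |x - 8| * |x + 8|.
Impose |x - 8| < 1 first. Then |x + 8| = |(x - 8) + 2*(8)| <= |x - 8| + 2*|8| < 1 + 16 = 17.
So |x^2 - (8)^2| < delta * 17.
We need delta * 17 <= 1/12, i.e. delta <= 1/12/17 = 1/204.
Since 1/204 < 1, this is tighter than 1; take delta = 1/204.
So delta = 1/204 works.

1/204


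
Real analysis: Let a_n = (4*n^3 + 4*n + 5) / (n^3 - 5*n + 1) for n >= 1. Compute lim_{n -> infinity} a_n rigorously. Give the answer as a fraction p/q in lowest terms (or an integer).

Divide numerator and denominator by n^3, the highest power:
numerator / n^3 = 4 + 4/n^2 + 5/n^3
denominator / n^3 = 1 - 5/n^2 + n^(-3)
As n -> infinity, all terms of the form c/n^k (k >= 1) tend to 0.
So numerator / n^3 -> 4 and denominator / n^3 -> 1.
Therefore lim a_n = 4.

4


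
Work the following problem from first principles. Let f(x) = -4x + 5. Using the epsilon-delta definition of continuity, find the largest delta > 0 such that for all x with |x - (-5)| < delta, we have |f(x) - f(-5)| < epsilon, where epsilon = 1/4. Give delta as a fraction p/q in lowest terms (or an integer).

We compute f(-5) = -4*(-5) + 5 = 25.
|f(x) - f(-5)| = |-4x + 5 - (25)| = |-4(x - (-5))| = 4|x - (-5)|.
We need 4|x - (-5)| < 1/4, i.e. |x - (-5)| < 1/4 / 4 = 1/16.
So any delta <= 1/16 works. Conversely, if delta > 1/16, then x = -5 + 1/16 satisfies |x - (-5)| = 1/16 < delta but |f(x) - f(-5)| = 4 * 1/16 = 1/4, which is not < 1/4; so no larger delta works.
Hence the largest such delta is 1/16.

1/16


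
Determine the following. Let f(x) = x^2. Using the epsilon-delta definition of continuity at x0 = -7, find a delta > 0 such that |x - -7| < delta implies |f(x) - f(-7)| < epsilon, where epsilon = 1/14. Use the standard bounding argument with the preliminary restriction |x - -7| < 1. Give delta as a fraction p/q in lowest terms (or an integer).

Factor: |x^2 - (-7)^2| = |x - -7| * |x + -7|.
Impose |x - -7| < 1 first. Then |x + -7| = |(x - -7) + 2*(-7)| <= |x - -7| + 2*|-7| < 1 + 14 = 15.
So |x^2 - (-7)^2| < delta * 15.
We need delta * 15 <= 1/14, i.e. delta <= 1/14/15 = 1/210.
Since 1/210 < 1, this is tighter than 1; take delta = 1/210.
So delta = 1/210 works.

1/210


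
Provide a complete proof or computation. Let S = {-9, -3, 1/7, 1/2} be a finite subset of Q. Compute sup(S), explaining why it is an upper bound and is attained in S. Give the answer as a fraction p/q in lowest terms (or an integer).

S is finite, so sup(S) = max(S).
Sorted decreasing:
1/2, 1/7, -3, -9
The extremum is 1/2.
For every x in S, x <= 1/2. And 1/2 is in S, so it is attained.
Therefore sup(S) = 1/2.

1/2


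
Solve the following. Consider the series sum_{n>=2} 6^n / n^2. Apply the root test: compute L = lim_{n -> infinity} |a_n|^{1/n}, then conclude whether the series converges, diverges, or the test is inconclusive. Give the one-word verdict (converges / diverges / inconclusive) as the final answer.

Let a_n denote the general term. Form |a_n|^(1/n) and simplify:
|a_n|^(1/n) = 6/n^(2/n)
Take the limit as n -> infinity: L = 6.
Since L = 6 > 1, the root test implies divergence.

diverges


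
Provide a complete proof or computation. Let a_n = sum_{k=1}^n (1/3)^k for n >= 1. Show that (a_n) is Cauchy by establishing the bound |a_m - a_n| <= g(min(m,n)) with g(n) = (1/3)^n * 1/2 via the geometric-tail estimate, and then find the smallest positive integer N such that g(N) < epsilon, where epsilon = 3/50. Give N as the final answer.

For m > n >= 1: |a_m - a_n| = sum_{k=n+1}^m (1/3)^k < sum_{k=n+1}^infinity (1/3)^k = (1/3)^(n+1) / (1 - 1/3) = (1/3)^n * (1/3) * (3/2) = (1/3)^n * 1/2.
So g(n) = (1/3)^n / 2. Since g(n) -> 0, (a_n) is Cauchy.
Now solve g(N) < 3/50: (1/3)^N / 2 < 3/50 <=> 3^N > 1 / (2 * 3/50) = 25/3.
Check powers of 3: 3^1 = 3 <= 25/3, 3^2 = 9 > 25/3.
So the smallest such N is 2. Check: g(2) = 1/(2 * 9) = 1/18 < 3/50.

2


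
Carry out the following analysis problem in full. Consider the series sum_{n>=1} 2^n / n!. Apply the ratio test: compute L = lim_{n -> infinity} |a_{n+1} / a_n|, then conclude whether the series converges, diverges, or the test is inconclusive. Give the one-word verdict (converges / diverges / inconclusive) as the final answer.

Let a_n denote the general term. Form the ratio a_{n+1}/a_n and simplify:
a_{n+1}/a_n = 2/(n + 1)
Take the limit as n -> infinity: L = 0.
Since L = 0 < 1, the ratio test implies the series converges.

converges


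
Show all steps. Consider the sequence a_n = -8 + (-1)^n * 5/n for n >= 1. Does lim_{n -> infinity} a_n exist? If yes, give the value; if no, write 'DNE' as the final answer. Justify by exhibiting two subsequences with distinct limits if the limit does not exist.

Examine the behaviour of a_n along subsequences.
Even-n subsequence a_{2k} = -8 + 5/(2k) -> -8. Odd-n subsequence a_{2k+1} = -8 - 5/(2k+1) -> -8. Both tend to -8, which suggests the limit is -8; verify directly.
|a_n - (-8)| = |(-1)^n * 5/n| = 5/n for every n >= 1.
Given epsilon > 0, choose a positive integer N > 5/epsilon. Then for all n >= N, |a_n - (-8)| = 5/n <= 5/N < epsilon.
So by the definition of the limit, lim a_n exists and equals -8.

-8


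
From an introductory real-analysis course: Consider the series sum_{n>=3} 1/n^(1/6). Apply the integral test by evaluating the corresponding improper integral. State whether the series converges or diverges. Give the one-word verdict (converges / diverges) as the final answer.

Let f(x) = x^(-1/6). Then f is positive, continuous, and decreasing on [3, infinity), so the integral test applies.
Compute the improper integral int_{3}^infinity f(x) dx:
  antiderivative F(x) = 6*x^(5/6)/5.
  As x -> infinity, F(x) -> infinity (since p = 1/6 < 1).
  So the integral diverges. By the integral test, the series diverges.

diverges


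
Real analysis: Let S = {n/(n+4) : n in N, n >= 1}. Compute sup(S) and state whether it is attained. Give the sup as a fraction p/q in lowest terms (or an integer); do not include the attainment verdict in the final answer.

Analysis:
- Values: 1/5, 1/3, 3/7, 1/2, ... strictly increasing.
- Minimum is 1/5 (n=1); inf = 1/5 (attained).
- n/(n+4) = 1 - 4/(n+4) -> 1 from below as n -> infinity, and never equals 1.
- So sup = 1 (not attained).
Conclusion: sup(S) = 1, not attained in S.

1


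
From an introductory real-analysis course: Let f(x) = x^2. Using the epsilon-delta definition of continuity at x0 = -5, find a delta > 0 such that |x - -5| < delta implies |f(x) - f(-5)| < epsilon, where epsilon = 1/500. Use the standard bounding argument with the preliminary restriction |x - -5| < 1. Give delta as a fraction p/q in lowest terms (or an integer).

Factor: |x^2 - (-5)^2| = |x - -5| * |x + -5|.
Impose |x - -5| < 1 first. Then |x + -5| = |(x - -5) + 2*(-5)| <= |x - -5| + 2*|-5| < 1 + 10 = 11.
So |x^2 - (-5)^2| < delta * 11.
We need delta * 11 <= 1/500, i.e. delta <= 1/500/11 = 1/5500.
Since 1/5500 < 1, this is tighter than 1; take delta = 1/5500.
So delta = 1/5500 works.

1/5500


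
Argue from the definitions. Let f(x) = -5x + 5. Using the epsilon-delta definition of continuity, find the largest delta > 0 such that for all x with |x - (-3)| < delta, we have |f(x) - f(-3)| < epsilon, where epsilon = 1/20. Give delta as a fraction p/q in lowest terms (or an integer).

We compute f(-3) = -5*(-3) + 5 = 20.
|f(x) - f(-3)| = |-5x + 5 - (20)| = |-5(x - (-3))| = 5|x - (-3)|.
We need 5|x - (-3)| < 1/20, i.e. |x - (-3)| < 1/20 / 5 = 1/100.
So any delta <= 1/100 works. Conversely, if delta > 1/100, then x = -3 + 1/100 satisfies |x - (-3)| = 1/100 < delta but |f(x) - f(-3)| = 5 * 1/100 = 1/20, which is not < 1/20; so no larger delta works.
Hence the largest such delta is 1/100.

1/100


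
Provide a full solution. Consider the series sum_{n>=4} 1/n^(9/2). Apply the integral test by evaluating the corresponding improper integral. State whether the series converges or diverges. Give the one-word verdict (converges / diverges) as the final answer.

Let f(x) = x^(-9/2). Then f is positive, continuous, and decreasing on [4, infinity), so the integral test applies.
Compute the improper integral int_{4}^infinity f(x) dx:
  antiderivative F(x) = -2/(7*x^(7/2)).
  As x -> infinity, F(x) -> 0 (since p = 9/2 > 1).
  So int = F(infinity) - F(4) = 0 - (-1/448) = 1/448.
  Finite, so by the integral test, the series converges.

converges


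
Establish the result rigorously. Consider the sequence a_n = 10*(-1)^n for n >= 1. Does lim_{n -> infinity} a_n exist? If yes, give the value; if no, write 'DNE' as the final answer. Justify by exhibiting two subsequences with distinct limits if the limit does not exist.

Examine the behaviour of a_n along subsequences.
Even-n subsequence a_{2k} = 10 -> 10. Odd-n subsequence a_{2k+1} = -10 -> -10.
Since these two subsequential limits are 10 and -10, distinct, the full sequence cannot converge (a convergent sequence has all subsequences tending to the same limit). So lim a_n does not exist.

DNE


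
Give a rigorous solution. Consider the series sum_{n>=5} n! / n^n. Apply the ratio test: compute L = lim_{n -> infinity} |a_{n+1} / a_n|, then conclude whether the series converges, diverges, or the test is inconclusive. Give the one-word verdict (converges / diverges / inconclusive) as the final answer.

Let a_n denote the general term. Form the ratio a_{n+1}/a_n and simplify:
a_{n+1}/a_n = (n/(n + 1))^n
Take the limit as n -> infinity: L = exp(-1).
Since L = exp(-1) < 1, the ratio test implies the series converges.

converges


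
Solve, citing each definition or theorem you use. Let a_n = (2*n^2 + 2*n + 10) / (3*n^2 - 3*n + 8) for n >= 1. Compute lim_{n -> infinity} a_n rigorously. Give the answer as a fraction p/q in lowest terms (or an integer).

Divide numerator and denominator by n^2, the highest power:
numerator / n^2 = 2 + 2/n + 10/n^2
denominator / n^2 = 3 - 3/n + 8/n^2
As n -> infinity, all terms of the form c/n^k (k >= 1) tend to 0.
So numerator / n^2 -> 2 and denominator / n^2 -> 3.
Therefore lim a_n = 2/3.

2/3


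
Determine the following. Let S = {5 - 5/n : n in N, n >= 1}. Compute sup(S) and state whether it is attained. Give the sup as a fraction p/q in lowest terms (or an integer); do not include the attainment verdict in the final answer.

Analysis:
- Values: 0, 5/2, 10/3, 15/4, ... strictly increasing.
- Minimum is 0 (n=1); inf = 0 (attained).
- 5 - 5/n -> 5 from below; sup = 5, not attained.
Conclusion: sup(S) = 5, not attained in S.

5


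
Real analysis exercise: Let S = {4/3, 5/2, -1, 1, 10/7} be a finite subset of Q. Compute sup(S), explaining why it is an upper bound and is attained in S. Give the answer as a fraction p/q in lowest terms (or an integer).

S is finite, so sup(S) = max(S).
Sorted decreasing:
5/2, 10/7, 4/3, 1, -1
The extremum is 5/2.
For every x in S, x <= 5/2. And 5/2 is in S, so it is attained.
Therefore sup(S) = 5/2.

5/2


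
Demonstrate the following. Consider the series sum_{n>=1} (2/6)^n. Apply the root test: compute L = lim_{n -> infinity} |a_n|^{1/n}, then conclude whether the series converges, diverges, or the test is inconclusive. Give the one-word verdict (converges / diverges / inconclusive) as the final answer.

Let a_n denote the general term. Form |a_n|^(1/n) and simplify:
|a_n|^(1/n) = 1/3
Take the limit as n -> infinity: L = 1/3.
Since L = 1/3 < 1, the root test implies convergence.

converges


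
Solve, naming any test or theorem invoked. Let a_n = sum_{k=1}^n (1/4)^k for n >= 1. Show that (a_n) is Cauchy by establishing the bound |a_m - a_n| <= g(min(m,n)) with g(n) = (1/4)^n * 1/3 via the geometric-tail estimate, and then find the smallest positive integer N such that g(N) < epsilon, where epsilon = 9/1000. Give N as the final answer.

For m > n >= 1: |a_m - a_n| = sum_{k=n+1}^m (1/4)^k < sum_{k=n+1}^infinity (1/4)^k = (1/4)^(n+1) / (1 - 1/4) = (1/4)^n * (1/4) * (4/3) = (1/4)^n * 1/3.
So g(n) = (1/4)^n / 3. Since g(n) -> 0, (a_n) is Cauchy.
Now solve g(N) < 9/1000: (1/4)^N / 3 < 9/1000 <=> 4^N > 1 / (3 * 9/1000) = 1000/27.
Check powers of 4: 4^2 = 16 <= 1000/27, 4^3 = 64 > 1000/27.
So the smallest such N is 3. Check: g(3) = 1/(3 * 64) = 1/192 < 9/1000.

3


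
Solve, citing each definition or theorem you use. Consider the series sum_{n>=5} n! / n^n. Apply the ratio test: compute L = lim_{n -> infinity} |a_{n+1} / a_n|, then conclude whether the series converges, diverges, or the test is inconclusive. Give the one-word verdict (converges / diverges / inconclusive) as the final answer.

Let a_n denote the general term. Form the ratio a_{n+1}/a_n and simplify:
a_{n+1}/a_n = (n/(n + 1))^n
Take the limit as n -> infinity: L = exp(-1).
Since L = exp(-1) < 1, the ratio test implies the series converges.

converges


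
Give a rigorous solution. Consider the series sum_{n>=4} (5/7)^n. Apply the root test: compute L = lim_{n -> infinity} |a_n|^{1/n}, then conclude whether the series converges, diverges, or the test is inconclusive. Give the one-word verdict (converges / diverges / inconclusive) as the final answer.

Let a_n denote the general term. Form |a_n|^(1/n) and simplify:
|a_n|^(1/n) = 5/7
Take the limit as n -> infinity: L = 5/7.
Since L = 5/7 < 1, the root test implies convergence.

converges


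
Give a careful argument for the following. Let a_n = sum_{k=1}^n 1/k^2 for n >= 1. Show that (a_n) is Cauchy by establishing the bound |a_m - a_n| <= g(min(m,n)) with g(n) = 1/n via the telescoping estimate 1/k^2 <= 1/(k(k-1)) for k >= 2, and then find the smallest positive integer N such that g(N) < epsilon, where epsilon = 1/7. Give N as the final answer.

For m > n >= 1: |a_m - a_n| = sum_{k=n+1}^m 1/k^2.
Use 1/k^2 <= 1/(k(k-1)) = 1/(k-1) - 1/k for k >= 2:
sum_{k=n+1}^m 1/k^2 <= sum_{k=n+1}^m (1/(k-1) - 1/k) = 1/n - 1/m <= 1/n.
By symmetry the same bound holds with n,m swapped, so |a_m - a_n| <= 1/min(m,n) = g(min(m,n)). Since g(n) -> 0, (a_n) is Cauchy.
Now solve g(N) < 1/7: 1/N < 1/7 <=> N > 1/(1/7) = 7.
The smallest integer strictly greater than 7 is N = 8.
Check: g(8) = 1/8 < 1/7; g(7) = 1/7 >= 1/7. So N = 8.

8


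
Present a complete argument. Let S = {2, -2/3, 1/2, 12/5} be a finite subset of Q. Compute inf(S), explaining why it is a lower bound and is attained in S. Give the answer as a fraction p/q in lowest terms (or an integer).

S is finite, so inf(S) = min(S).
Sorted increasing:
-2/3, 1/2, 2, 12/5
The extremum is -2/3.
For every x in S, x >= -2/3. And -2/3 is in S, so it is attained.
Therefore inf(S) = -2/3.

-2/3


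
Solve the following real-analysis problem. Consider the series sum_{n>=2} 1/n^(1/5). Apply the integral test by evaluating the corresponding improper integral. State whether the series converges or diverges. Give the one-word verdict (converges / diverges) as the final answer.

Let f(x) = x^(-1/5). Then f is positive, continuous, and decreasing on [2, infinity), so the integral test applies.
Compute the improper integral int_{2}^infinity f(x) dx:
  antiderivative F(x) = 5*x^(4/5)/4.
  As x -> infinity, F(x) -> infinity (since p = 1/5 < 1).
  So the integral diverges. By the integral test, the series diverges.

diverges


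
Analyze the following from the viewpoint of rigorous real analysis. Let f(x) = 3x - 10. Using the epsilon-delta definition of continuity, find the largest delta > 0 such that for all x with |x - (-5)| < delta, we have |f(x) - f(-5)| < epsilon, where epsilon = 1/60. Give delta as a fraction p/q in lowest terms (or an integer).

We compute f(-5) = 3*(-5) - 10 = -25.
|f(x) - f(-5)| = |3x - 10 - (-25)| = |3(x - (-5))| = 3|x - (-5)|.
We need 3|x - (-5)| < 1/60, i.e. |x - (-5)| < 1/60 / 3 = 1/180.
So any delta <= 1/180 works. Conversely, if delta > 1/180, then x = -5 + 1/180 satisfies |x - (-5)| = 1/180 < delta but |f(x) - f(-5)| = 3 * 1/180 = 1/60, which is not < 1/60; so no larger delta works.
Hence the largest such delta is 1/180.

1/180


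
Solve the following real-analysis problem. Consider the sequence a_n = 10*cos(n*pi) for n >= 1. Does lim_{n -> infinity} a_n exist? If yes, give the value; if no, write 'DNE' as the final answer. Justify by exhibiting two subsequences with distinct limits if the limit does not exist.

Examine the behaviour of a_n along subsequences.
cos(n*pi) = (-1)^n, so a_n = 10*(-1)^n. a_{2k} = 10 -> 10. a_{2k+1} = -10 -> -10.
Since these two subsequential limits are 10 and -10, distinct, the full sequence cannot converge (a convergent sequence has all subsequences tending to the same limit). So lim a_n does not exist.

DNE


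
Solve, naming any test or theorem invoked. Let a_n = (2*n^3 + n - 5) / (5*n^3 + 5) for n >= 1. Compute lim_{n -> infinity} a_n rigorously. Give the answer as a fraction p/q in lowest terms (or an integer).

Divide numerator and denominator by n^3, the highest power:
numerator / n^3 = 2 + n^(-2) - 5/n^3
denominator / n^3 = 5 + 5/n^3
As n -> infinity, all terms of the form c/n^k (k >= 1) tend to 0.
So numerator / n^3 -> 2 and denominator / n^3 -> 5.
Therefore lim a_n = 2/5.

2/5


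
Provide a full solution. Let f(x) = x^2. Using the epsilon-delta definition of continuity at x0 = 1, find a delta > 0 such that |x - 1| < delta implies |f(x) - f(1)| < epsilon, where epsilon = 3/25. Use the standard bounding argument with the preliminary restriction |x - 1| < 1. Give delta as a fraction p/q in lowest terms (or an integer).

Factor: |x^2 - (1)^2| = |x - 1| * |x + 1|.
Impose |x - 1| < 1 first. Then |x + 1| = |(x - 1) + 2*(1)| <= |x - 1| + 2*|1| < 1 + 2 = 3.
So |x^2 - (1)^2| < delta * 3.
We need delta * 3 <= 3/25, i.e. delta <= 3/25/3 = 1/25.
Since 1/25 < 1, this is tighter than 1; take delta = 1/25.
So delta = 1/25 works.

1/25


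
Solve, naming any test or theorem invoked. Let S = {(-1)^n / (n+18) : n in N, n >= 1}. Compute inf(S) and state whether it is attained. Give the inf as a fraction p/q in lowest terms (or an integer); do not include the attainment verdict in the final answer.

Analysis:
- Values: -1/19, 1/20, -1/21, 1/22, -1/23, ...
- Positive terms (even n): 1/(2+18), 1/(4+18), ... decreasing -> max = 1/20 (n=2).
- Negative terms (odd n): -1/(1+18), -1/(3+18), ... increasing -> min = -1/19 (n=1).
- So sup = 1/20 (attained at n=2); inf = -1/19 (attained at n=1).
Conclusion: inf(S) = -1/19, attained in S.

-1/19


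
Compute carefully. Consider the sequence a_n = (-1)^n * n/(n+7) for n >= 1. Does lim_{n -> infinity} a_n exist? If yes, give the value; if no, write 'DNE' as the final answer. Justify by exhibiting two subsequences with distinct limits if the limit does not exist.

Examine the behaviour of a_n along subsequences.
a_{2k} = 2k/(2k+7) -> 1. a_{2k+1} = -(2k+1)/(2k+8) -> -1.
Since these two subsequential limits are 1 and -1, distinct, the full sequence cannot converge (a convergent sequence has all subsequences tending to the same limit). So lim a_n does not exist.

DNE


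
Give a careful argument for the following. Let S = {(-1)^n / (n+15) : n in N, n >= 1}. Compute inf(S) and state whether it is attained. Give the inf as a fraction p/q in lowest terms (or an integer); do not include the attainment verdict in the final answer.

Analysis:
- Values: -1/16, 1/17, -1/18, 1/19, -1/20, ...
- Positive terms (even n): 1/(2+15), 1/(4+15), ... decreasing -> max = 1/17 (n=2).
- Negative terms (odd n): -1/(1+15), -1/(3+15), ... increasing -> min = -1/16 (n=1).
- So sup = 1/17 (attained at n=2); inf = -1/16 (attained at n=1).
Conclusion: inf(S) = -1/16, attained in S.

-1/16


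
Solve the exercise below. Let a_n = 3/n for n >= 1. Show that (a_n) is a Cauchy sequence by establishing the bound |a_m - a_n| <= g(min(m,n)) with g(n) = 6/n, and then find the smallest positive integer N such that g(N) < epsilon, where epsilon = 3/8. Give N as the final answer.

For any m, n >= 1, by the triangle inequality:
|a_m - a_n| = |3/m - 3/n| <= 3*1/m + 3*1/n <= 6/min(m,n).
So g(n) = 6/n bounds the Cauchy difference. Since g(n) -> 0, (a_n) is Cauchy.
Now solve g(N) < 3/8: 6/N < 3/8 <=> N > 6 / (3/8) = 16.
The smallest integer strictly greater than 16 is N = 17.
Check: g(17) = 6/17 = 6/17 < 3/8; g(16) = 3/8 >= 3/8. So N = 17.

17


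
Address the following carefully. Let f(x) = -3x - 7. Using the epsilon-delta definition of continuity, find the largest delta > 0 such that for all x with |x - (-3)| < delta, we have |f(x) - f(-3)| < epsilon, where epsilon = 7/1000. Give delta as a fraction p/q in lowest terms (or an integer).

We compute f(-3) = -3*(-3) - 7 = 2.
|f(x) - f(-3)| = |-3x - 7 - (2)| = |-3(x - (-3))| = 3|x - (-3)|.
We need 3|x - (-3)| < 7/1000, i.e. |x - (-3)| < 7/1000 / 3 = 7/3000.
So any delta <= 7/3000 works. Conversely, if delta > 7/3000, then x = -3 + 7/3000 satisfies |x - (-3)| = 7/3000 < delta but |f(x) - f(-3)| = 3 * 7/3000 = 7/1000, which is not < 7/1000; so no larger delta works.
Hence the largest such delta is 7/3000.

7/3000


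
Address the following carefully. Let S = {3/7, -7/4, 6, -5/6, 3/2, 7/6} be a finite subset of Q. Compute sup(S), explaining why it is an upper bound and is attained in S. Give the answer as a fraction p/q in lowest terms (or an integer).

S is finite, so sup(S) = max(S).
Sorted decreasing:
6, 3/2, 7/6, 3/7, -5/6, -7/4
The extremum is 6.
For every x in S, x <= 6. And 6 is in S, so it is attained.
Therefore sup(S) = 6.

6


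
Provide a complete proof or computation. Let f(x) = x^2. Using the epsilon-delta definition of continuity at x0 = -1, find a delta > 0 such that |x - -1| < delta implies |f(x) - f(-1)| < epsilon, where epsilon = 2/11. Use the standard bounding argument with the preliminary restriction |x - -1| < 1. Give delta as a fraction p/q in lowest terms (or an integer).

Factor: |x^2 - (-1)^2| = |x - -1| * |x + -1|.
Impose |x - -1| < 1 first. Then |x + -1| = |(x - -1) + 2*(-1)| <= |x - -1| + 2*|-1| < 1 + 2 = 3.
So |x^2 - (-1)^2| < delta * 3.
We need delta * 3 <= 2/11, i.e. delta <= 2/11/3 = 2/33.
Since 2/33 < 1, this is tighter than 1; take delta = 2/33.
So delta = 2/33 works.

2/33


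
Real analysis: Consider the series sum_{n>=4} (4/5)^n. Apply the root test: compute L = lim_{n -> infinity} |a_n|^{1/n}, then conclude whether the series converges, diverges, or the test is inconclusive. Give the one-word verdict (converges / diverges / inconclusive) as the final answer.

Let a_n denote the general term. Form |a_n|^(1/n) and simplify:
|a_n|^(1/n) = 4/5
Take the limit as n -> infinity: L = 4/5.
Since L = 4/5 < 1, the root test implies convergence.

converges


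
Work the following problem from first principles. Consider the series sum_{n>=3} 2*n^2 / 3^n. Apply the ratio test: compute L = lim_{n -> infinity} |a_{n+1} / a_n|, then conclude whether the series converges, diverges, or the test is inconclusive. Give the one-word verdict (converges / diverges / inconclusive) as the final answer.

Let a_n denote the general term. Form the ratio a_{n+1}/a_n and simplify:
a_{n+1}/a_n = (n + 1)^2/(3*n^2)
Take the limit as n -> infinity: L = 1/3.
Since L = 1/3 < 1, the ratio test implies the series converges.

converges


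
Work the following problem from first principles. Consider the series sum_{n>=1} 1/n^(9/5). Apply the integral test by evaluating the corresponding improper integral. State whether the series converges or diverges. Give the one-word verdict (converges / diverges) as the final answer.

Let f(x) = x^(-9/5). Then f is positive, continuous, and decreasing on [1, infinity), so the integral test applies.
Compute the improper integral int_{1}^infinity f(x) dx:
  antiderivative F(x) = -5/(4*x^(4/5)).
  As x -> infinity, F(x) -> 0 (since p = 9/5 > 1).
  So int = F(infinity) - F(1) = 0 - (-5/4) = 5/4.
  Finite, so by the integral test, the series converges.

converges


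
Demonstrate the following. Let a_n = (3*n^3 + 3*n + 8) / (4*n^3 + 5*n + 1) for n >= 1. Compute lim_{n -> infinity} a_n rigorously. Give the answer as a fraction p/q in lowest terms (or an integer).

Divide numerator and denominator by n^3, the highest power:
numerator / n^3 = 3 + 3/n^2 + 8/n^3
denominator / n^3 = 4 + 5/n^2 + n^(-3)
As n -> infinity, all terms of the form c/n^k (k >= 1) tend to 0.
So numerator / n^3 -> 3 and denominator / n^3 -> 4.
Therefore lim a_n = 3/4.

3/4


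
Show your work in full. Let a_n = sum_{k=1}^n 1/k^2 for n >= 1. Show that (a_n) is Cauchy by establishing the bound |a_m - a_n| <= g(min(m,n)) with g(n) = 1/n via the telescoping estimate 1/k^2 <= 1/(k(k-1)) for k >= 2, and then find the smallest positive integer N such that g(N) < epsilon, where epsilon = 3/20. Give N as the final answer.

For m > n >= 1: |a_m - a_n| = sum_{k=n+1}^m 1/k^2.
Use 1/k^2 <= 1/(k(k-1)) = 1/(k-1) - 1/k for k >= 2:
sum_{k=n+1}^m 1/k^2 <= sum_{k=n+1}^m (1/(k-1) - 1/k) = 1/n - 1/m <= 1/n.
By symmetry the same bound holds with n,m swapped, so |a_m - a_n| <= 1/min(m,n) = g(min(m,n)). Since g(n) -> 0, (a_n) is Cauchy.
Now solve g(N) < 3/20: 1/N < 3/20 <=> N > 1/(3/20) = 20/3.
The smallest integer strictly greater than 20/3 is N = 7.
Check: g(7) = 1/7 < 3/20; g(6) = 1/6 >= 3/20. So N = 7.

7


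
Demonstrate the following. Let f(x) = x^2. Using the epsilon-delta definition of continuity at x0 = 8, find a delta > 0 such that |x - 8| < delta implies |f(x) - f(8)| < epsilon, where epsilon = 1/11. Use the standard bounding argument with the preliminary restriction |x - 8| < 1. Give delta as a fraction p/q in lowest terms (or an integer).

Factor: |x^2 - (8)^2| = |x - 8| * |x + 8|.
Impose |x - 8| < 1 first. Then |x + 8| = |(x - 8) + 2*(8)| <= |x - 8| + 2*|8| < 1 + 16 = 17.
So |x^2 - (8)^2| < delta * 17.
We need delta * 17 <= 1/11, i.e. delta <= 1/11/17 = 1/187.
Since 1/187 < 1, this is tighter than 1; take delta = 1/187.
So delta = 1/187 works.

1/187
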